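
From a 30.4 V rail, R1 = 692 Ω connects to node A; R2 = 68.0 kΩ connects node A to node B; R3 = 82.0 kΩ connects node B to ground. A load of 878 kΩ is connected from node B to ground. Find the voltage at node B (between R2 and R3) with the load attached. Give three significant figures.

At node B, R3 is in parallel with the load: R3‖R_L = 75000 Ω.
Below node A the resistance is R2 + (R3‖R_L) = 143000 Ω, so V_A = 30.4 × 143000/143700 = 30.25 V.
Then V_B = V_A × (R3‖R_L)/(R2 + R3‖R_L) = 30.25 × 75000/143000 = 15.9 V.

V ≈ 15.9 V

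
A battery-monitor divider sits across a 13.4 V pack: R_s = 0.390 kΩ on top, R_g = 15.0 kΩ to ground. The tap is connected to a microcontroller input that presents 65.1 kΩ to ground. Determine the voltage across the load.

The load sits in parallel with R_g: R_g‖R_L = (15000 × 65100) / (15000 + 65100) = 12190 Ω.
V_out = 13.4 × 12190 / (390 + 12190) = 13.4 × 12190/12580 = 13.0 V.

V_out ≈ 13.0 V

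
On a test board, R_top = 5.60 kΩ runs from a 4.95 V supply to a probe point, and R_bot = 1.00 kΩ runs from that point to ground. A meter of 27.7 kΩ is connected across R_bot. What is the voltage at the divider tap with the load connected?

The load sits in parallel with R_bot: R_bot‖R_L = (1.00 × 27.7) / (1.00 + 27.7) = 0.9652 kΩ.
V_out = 4.95 × 0.9652 / (5.60 + 0.9652) = 4.95 × 0.9652/6.565 = 0.728 V.
(Unloaded it would have been 0.750 V.)

V_out ≈ 0.728 V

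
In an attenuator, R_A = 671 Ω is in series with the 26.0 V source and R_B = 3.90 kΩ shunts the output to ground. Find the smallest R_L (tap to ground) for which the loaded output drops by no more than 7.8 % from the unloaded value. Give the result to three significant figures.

R_L(min) ≈ 6.77 kΩ

Output resistance R_th = R_A‖R_B = (671 × 3900)/4571 = 572.5 Ω.
The fractional drop is R_th/(R_th + R_L); requiring this ≤ 0.0780 gives R_L ≥ R_th(1/0.0780 − 1) = 572.5 × 11.82 = 6.77 kΩ.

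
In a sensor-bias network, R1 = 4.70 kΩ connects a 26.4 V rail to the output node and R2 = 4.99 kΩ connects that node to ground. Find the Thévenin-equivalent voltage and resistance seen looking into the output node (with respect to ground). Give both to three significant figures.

V_th = 13.6 V, R_th = 2.42 kΩ

V_th is the open-circuit tap voltage: 26.4 × 4.99/(4.70 + 4.99) = 13.6 V.
With the supply zeroed, R1 and R2 appear in parallel from the tap: R_th = R1‖R2 = (4.70 × 4.99)/9.690 = 2.42 kΩ.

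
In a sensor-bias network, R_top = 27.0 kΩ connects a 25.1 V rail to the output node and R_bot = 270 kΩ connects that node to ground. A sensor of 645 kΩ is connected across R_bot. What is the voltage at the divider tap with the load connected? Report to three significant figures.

V_out ≈ 22.0 V

The load sits in parallel with R_bot: R_bot‖R_L = (270 × 645) / (270 + 645) = 190.3 kΩ.
V_out = 25.1 × 190.3 / (27.0 + 190.3) = 25.1 × 190.3/217.3 = 22.0 V.
(Unloaded it would have been 22.8 V.)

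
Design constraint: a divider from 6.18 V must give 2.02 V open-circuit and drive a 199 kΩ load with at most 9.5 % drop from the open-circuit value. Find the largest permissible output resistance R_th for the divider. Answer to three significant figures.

Loading drop = R_th/(R_th + R_L) ≤ 0.0950, so R_th ≤ R_L · ε/(1−ε) = 199 kΩ × 0.0950/0.9050 = 20.9 kΩ.
(Any R1, R2 with R2/(R1+R2) = 0.327 and R1‖R2 ≤ 20.9 kΩ will meet the spec.)

R_th ≤ 20.9 kΩ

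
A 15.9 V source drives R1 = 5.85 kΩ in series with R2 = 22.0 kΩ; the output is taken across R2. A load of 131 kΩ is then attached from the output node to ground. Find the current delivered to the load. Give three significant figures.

R2‖R_L = 18.84 kΩ; V_out = 15.9 × 18.84/24.69 = 12.13 V.
I_L = V_out / R_L = 12.13 / 131 kΩ = 0.0926 mA.

I_L ≈ 0.0926 mA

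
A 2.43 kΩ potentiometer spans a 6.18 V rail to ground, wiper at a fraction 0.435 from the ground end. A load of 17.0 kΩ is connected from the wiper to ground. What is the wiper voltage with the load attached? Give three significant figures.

V ≈ 2.60 V

The wiper splits the pot into (1−α)R = 1.373 kΩ above and αR = 1.057 kΩ below.
Lower section ‖ load = 0.9952 kΩ.
V_wiper = 6.18 × 0.9952/(1.373 + 0.9952) = 2.60 V.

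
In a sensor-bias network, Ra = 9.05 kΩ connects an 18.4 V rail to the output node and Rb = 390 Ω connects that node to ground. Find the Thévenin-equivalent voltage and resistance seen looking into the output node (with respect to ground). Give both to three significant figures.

V_th is the open-circuit tap voltage: 18.4 × 390/(9050 + 390) = 0.760 V.
With the supply zeroed, Ra and Rb appear in parallel from the tap: R_th = Ra‖Rb = (9050 × 390)/9440 = 374 Ω.

V_th = 0.760 V, R_th = 374 Ω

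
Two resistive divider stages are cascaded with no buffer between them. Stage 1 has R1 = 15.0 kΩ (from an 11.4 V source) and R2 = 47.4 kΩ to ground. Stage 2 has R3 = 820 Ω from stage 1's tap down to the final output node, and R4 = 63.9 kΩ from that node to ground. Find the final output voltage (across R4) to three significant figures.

V_out ≈ 7.27 V

Stage 2 presents R3+R4 = 64720 Ω as a load on stage 1's tap.
Stage 1's lower leg becomes R2‖(R3+R4) = 27360 Ω, so V_mid = 11.4 × 27360/42360 = 7.363 V.
Stage 2 is itself unloaded: V_out = V_mid × R4/(R3+R4) = 7.363 × 63900/64720 = 7.27 V.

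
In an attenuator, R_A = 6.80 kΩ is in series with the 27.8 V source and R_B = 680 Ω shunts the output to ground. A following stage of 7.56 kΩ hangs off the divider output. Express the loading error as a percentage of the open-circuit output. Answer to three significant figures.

The divider's output (Thévenin) resistance is R_A‖R_B = 618.2 Ω.
Fractional drop under load = R_th/(R_th + R_L) = 618.2 / (618.2 + 7560) = 0.07559.
So the output falls by 7.56 %.

7.56 %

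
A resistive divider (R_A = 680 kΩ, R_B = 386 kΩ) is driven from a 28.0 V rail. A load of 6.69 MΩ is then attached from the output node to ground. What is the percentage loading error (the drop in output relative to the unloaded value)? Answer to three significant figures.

3.55 %

The divider's output (Thévenin) resistance is R_A‖R_B = 246.2 kΩ.
Fractional drop under load = R_th/(R_th + R_L) = 246.2 / (246.2 + 6690) = 0.03550.
So the output falls by 3.55 %.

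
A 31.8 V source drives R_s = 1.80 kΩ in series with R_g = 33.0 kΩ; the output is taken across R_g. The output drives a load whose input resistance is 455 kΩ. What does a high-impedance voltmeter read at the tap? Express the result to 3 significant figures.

The load sits in parallel with R_g: R_g‖R_L = (33.0 × 455) / (33.0 + 455) = 30.77 kΩ.
V_out = 31.8 × 30.77 / (1.80 + 30.77) = 31.8 × 30.77/32.57 = 30.0 V.

V_out ≈ 30.0 V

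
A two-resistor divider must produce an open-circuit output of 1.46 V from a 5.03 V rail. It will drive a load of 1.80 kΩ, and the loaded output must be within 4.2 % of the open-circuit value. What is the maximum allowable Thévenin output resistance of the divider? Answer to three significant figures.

Loading drop = R_th/(R_th + R_L) ≤ 0.0420, so R_th ≤ R_L · ε/(1−ε) = 1.80 kΩ × 0.0420/0.9580 = 78.9 Ω.
(Any R1, R2 with R2/(R1+R2) = 0.290 and R1‖R2 ≤ 78.9 Ω will meet the spec.)

R_th ≤ 78.9 Ω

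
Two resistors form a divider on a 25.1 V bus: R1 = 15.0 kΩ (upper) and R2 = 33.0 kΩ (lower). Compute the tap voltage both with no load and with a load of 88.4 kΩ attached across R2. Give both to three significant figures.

Unloaded: 17.3 V; loaded: 15.5 V

Open-circuit: V = 25.1 × 33.0/(15.0 + 33.0) = 17.3 V.
With the load, R2 becomes R2‖R_L = 24.03 kΩ, so V = 25.1 × 24.03/39.03 = 15.5 V.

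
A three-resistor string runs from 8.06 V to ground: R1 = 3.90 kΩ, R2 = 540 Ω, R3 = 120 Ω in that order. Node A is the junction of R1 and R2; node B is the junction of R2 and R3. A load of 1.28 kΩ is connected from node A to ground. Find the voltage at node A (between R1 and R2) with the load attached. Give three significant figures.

V ≈ 0.810 V

Below node A the series string R2+R3 = 660.0 Ω sits in parallel with the 1280 Ω load: 435.5 Ω.
V_A = 8.06 × 435.5/(3900 + 435.5) = 0.810 V.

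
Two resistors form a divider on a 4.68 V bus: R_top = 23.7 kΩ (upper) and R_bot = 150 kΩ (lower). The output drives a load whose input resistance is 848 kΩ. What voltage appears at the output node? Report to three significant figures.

The load sits in parallel with R_bot: R_bot‖R_L = (150 × 848) / (150 + 848) = 127.5 kΩ.
V_out = 4.68 × 127.5 / (23.7 + 127.5) = 4.68 × 127.5/151.2 = 3.95 V.

V_out ≈ 3.95 V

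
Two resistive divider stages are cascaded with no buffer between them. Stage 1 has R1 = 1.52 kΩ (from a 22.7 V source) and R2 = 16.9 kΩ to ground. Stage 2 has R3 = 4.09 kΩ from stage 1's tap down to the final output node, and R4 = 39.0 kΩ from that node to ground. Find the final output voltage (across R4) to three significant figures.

Stage 2 presents R3+R4 = 43.09 kΩ as a load on stage 1's tap.
Stage 1's lower leg becomes R2‖(R3+R4) = 12.14 kΩ, so V_mid = 22.7 × 12.14/13.66 = 20.17 V.
Stage 2 is itself unloaded: V_out = V_mid × R4/(R3+R4) = 20.17 × 39.0/43.09 = 18.3 V.

V_out ≈ 18.3 V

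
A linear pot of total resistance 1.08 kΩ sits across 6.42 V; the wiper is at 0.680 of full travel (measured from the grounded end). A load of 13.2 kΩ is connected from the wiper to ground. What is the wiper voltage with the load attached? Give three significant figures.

V ≈ 4.29 V

The wiper splits the pot into (1−α)R = 345.6 Ω above and αR = 734.4 Ω below.
Lower section ‖ load = 695.7 Ω.
V_wiper = 6.42 × 695.7/(345.6 + 695.7) = 4.29 V.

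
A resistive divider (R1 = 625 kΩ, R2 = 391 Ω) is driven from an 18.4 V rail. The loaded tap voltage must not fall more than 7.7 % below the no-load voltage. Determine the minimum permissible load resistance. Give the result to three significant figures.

Output resistance R_th = R1‖R2 = (625000 × 391)/625400 = 390.8 Ω.
The fractional drop is R_th/(R_th + R_L); requiring this ≤ 0.0770 gives R_L ≥ R_th(1/0.0770 − 1) = 390.8 × 11.99 = 4.68 kΩ.

R_L(min) ≈ 4.68 kΩ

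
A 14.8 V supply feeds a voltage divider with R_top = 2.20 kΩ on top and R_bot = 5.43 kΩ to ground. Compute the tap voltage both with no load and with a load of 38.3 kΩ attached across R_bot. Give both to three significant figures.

Open-circuit: V = 14.8 × 5.43/(2.20 + 5.43) = 10.5 V.
With the load, R_bot becomes R_bot‖R_L = 4.756 kΩ, so V = 14.8 × 4.756/6.956 = 10.1 V.

Unloaded: 10.5 V; loaded: 10.1 V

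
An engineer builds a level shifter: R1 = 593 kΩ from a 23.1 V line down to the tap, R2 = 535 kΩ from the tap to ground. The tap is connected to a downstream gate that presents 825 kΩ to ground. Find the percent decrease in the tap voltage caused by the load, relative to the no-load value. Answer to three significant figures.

Unloaded V = 23.1 × 535/1128 = 10.96 V.
Loaded: R2‖R_L = 324.5 kΩ, giving V = 23.1 × 324.5/917.5 = 8.171 V.
Drop = (10.96 − 8.171) / 10.96 = 25.4 %.

25.4 %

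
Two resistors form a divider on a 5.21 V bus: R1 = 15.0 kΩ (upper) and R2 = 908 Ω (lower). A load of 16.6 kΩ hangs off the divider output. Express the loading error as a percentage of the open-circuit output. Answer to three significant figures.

4.90 %

The divider's output (Thévenin) resistance is R1‖R2 = 856.2 Ω.
Fractional drop under load = R_th/(R_th + R_L) = 856.2 / (856.2 + 16600) = 0.04905.
So the output falls by 4.90 %.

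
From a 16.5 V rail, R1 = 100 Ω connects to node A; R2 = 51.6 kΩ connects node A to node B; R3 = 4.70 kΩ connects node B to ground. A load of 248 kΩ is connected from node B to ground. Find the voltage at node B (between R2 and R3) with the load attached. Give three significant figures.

At node B, R3 is in parallel with the load: R3‖R_L = 4613 Ω.
Below node A the resistance is R2 + (R3‖R_L) = 56210 Ω, so V_A = 16.5 × 56210/56310 = 16.47 V.
Then V_B = V_A × (R3‖R_L)/(R2 + R3‖R_L) = 16.47 × 4613/56210 = 1.35 V.

V ≈ 1.35 V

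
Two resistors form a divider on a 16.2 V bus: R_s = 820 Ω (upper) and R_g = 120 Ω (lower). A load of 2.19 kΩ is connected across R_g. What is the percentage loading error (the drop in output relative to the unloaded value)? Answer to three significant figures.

The divider's output (Thévenin) resistance is R_s‖R_g = 104.7 Ω.
Fractional drop under load = R_th/(R_th + R_L) = 104.7 / (104.7 + 2190) = 0.04562.
So the output falls by 4.56 %.

4.56 %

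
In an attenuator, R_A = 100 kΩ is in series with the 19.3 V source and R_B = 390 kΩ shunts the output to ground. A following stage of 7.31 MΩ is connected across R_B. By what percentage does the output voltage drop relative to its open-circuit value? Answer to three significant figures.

1.08 %

The divider's output (Thévenin) resistance is R_A‖R_B = 79.59 kΩ.
Fractional drop under load = R_th/(R_th + R_L) = 79.59 / (79.59 + 7310) = 0.01077.
So the output falls by 1.08 %.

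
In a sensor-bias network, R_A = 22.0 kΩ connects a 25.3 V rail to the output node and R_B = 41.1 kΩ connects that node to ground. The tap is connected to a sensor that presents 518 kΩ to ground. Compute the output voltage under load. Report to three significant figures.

V_out ≈ 16.0 V

The load sits in parallel with R_B: R_B‖R_L = (41.1 × 518) / (41.1 + 518) = 38.08 kΩ.
V_out = 25.3 × 38.08 / (22.0 + 38.08) = 25.3 × 38.08/60.08 = 16.0 V.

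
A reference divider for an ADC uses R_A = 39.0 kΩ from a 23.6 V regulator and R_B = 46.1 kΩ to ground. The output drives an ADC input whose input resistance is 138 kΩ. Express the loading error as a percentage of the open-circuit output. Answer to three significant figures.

13.3 %

Unloaded V = 23.6 × 46.1/85.10 = 12.784 V.
Loaded: R_B‖R_L = 34.56 kΩ, giving V = 23.6 × 34.56/73.56 = 11.087 V.
Drop = (12.784 − 11.087) / 12.784 = 13.3 %.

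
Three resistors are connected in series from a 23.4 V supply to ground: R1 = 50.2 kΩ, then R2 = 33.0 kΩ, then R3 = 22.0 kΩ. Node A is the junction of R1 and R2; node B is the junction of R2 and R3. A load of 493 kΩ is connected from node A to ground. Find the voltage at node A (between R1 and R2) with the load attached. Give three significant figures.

Below node A the series string R2+R3 = 55.00 kΩ sits in parallel with the 493 kΩ load: 49.48 kΩ.
V_A = 23.4 × 49.48/(50.2 + 49.48) = 11.6 V.

V ≈ 11.6 V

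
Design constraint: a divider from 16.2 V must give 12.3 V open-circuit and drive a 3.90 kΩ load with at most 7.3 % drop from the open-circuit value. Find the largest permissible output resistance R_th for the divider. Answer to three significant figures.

R_th ≤ 307 Ω

Loading drop = R_th/(R_th + R_L) ≤ 0.0730, so R_th ≤ R_L · ε/(1−ε) = 3.90 kΩ × 0.0730/0.9270 = 307 Ω.
(Any R1, R2 with R2/(R1+R2) = 0.759 and R1‖R2 ≤ 307 Ω will meet the spec.)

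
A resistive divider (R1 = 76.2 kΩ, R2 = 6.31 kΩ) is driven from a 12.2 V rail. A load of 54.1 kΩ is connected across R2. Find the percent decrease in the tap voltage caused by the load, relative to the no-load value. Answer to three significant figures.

Unloaded V = 12.2 × 6.31/82.51 = 0.93300 V.
Loaded: R2‖R_L = 5.651 kΩ, giving V = 12.2 × 5.651/81.85 = 0.84228 V.
Drop = (0.93300 − 0.84228) / 0.93300 = 9.72 %.

9.72 %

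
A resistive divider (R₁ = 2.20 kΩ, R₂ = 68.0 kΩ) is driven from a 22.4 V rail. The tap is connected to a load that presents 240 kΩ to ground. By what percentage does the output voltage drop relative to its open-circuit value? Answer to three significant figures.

0.880 %

The divider's output (Thévenin) resistance is R₁‖R₂ = 2.131 kΩ.
Fractional drop under load = R_th/(R_th + R_L) = 2.131 / (2.131 + 240) = 0.008801.
So the output falls by 0.880 %.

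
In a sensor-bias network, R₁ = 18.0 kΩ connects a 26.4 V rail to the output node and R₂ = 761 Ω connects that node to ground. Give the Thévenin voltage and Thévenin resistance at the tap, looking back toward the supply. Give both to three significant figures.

V_th = 1.07 V, R_th = 730 Ω

V_th is the open-circuit tap voltage: 26.4 × 761/(18000 + 761) = 1.07 V.
With the supply zeroed, R₁ and R₂ appear in parallel from the tap: R_th = R₁‖R₂ = (18000 × 761)/18760 = 730 Ω.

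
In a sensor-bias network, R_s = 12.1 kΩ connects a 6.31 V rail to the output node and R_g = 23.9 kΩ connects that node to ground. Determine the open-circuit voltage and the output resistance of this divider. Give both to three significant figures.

V_th = 4.19 V, R_th = 8.03 kΩ

V_th is the open-circuit tap voltage: 6.31 × 23.9/(12.1 + 23.9) = 4.19 V.
With the supply zeroed, R_s and R_g appear in parallel from the tap: R_th = R_s‖R_g = (12.1 × 23.9)/36.00 = 8.03 kΩ.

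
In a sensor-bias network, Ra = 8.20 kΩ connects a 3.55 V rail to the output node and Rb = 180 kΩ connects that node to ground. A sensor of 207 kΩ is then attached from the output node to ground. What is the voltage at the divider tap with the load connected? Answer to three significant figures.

V_out ≈ 3.27 V

The load sits in parallel with Rb: Rb‖R_L = (180 × 207) / (180 + 207) = 96.28 kΩ.
V_out = 3.55 × 96.28 / (8.20 + 96.28) = 3.55 × 96.28/104.5 = 3.27 V.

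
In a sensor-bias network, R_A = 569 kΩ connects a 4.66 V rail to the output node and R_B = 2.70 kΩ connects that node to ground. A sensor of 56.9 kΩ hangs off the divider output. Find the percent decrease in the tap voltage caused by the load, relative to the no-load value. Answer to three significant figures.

The divider's output (Thévenin) resistance is R_A‖R_B = 2.687 kΩ.
Fractional drop under load = R_th/(R_th + R_L) = 2.687 / (2.687 + 56.9) = 0.04510.
So the output falls by 4.51 %.

4.51 %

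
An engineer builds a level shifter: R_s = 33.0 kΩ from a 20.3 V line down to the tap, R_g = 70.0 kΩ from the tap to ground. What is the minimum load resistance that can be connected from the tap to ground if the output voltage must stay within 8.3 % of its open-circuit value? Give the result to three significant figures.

Output resistance R_th = R_s‖R_g = (33.0 × 70.0)/103.0 = 22.43 kΩ.
The fractional drop is R_th/(R_th + R_L); requiring this ≤ 0.0830 gives R_L ≥ R_th(1/0.0830 − 1) = 22.43 × 11.05 = 248 kΩ.

R_L(min) ≈ 248 kΩ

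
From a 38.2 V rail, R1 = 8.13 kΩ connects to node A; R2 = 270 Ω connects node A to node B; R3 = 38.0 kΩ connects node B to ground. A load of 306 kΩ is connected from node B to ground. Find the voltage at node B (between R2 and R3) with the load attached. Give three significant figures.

At node B, R3 is in parallel with the load: R3‖R_L = 33800 Ω.
Below node A the resistance is R2 + (R3‖R_L) = 34070 Ω, so V_A = 38.2 × 34070/42200 = 30.84 V.
Then V_B = V_A × (R3‖R_L)/(R2 + R3‖R_L) = 30.84 × 33800/34070 = 30.6 V.

V ≈ 30.6 V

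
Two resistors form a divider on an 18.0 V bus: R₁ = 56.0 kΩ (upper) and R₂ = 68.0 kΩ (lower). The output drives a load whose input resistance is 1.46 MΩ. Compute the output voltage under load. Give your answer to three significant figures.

V_out ≈ 9.67 V

The load sits in parallel with R₂: R₂‖R_L = (68.0 × 1460) / (68.0 + 1460) = 64.97 kΩ.
V_out = 18.0 × 64.97 / (56.0 + 64.97) = 18.0 × 64.97/121.0 = 9.67 V.
(Unloaded it would have been 9.87 V.)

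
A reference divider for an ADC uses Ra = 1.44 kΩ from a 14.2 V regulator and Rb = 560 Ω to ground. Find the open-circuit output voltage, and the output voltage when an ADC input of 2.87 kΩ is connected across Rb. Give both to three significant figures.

Open-circuit: V = 14.2 × 560/(1440 + 560) = 3.98 V.
With the load, Rb becomes Rb‖R_L = 468.6 Ω, so V = 14.2 × 468.6/1909 = 3.49 V.

Unloaded: 3.98 V; loaded: 3.49 V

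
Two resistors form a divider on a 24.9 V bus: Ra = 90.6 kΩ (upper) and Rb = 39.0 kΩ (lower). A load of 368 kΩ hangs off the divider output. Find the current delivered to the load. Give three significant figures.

Rb‖R_L = 35.26 kΩ; V_out = 24.9 × 35.26/125.9 = 6.976 V.
I_L = V_out / R_L = 6.976 / 368 kΩ = 0.0190 mA.

I_L ≈ 0.0190 mA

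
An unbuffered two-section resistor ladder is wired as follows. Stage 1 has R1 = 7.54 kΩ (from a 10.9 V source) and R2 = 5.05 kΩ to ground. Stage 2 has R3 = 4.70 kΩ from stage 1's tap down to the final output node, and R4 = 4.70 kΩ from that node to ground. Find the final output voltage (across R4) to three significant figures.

Stage 2 presents R3+R4 = 9.400 kΩ as a load on stage 1's tap.
Stage 1's lower leg becomes R2‖(R3+R4) = 3.285 kΩ, so V_mid = 10.9 × 3.285/10.83 = 3.308 V.
Stage 2 is itself unloaded: V_out = V_mid × R4/(R3+R4) = 3.308 × 4.70/9.400 = 1.65 V.

V_out ≈ 1.65 V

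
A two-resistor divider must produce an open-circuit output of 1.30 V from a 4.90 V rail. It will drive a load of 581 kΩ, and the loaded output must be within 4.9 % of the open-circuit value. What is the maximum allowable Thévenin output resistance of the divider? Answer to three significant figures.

Loading drop = R_th/(R_th + R_L) ≤ 0.0490, so R_th ≤ R_L · ε/(1−ε) = 581 kΩ × 0.0490/0.9510 = 29.9 kΩ.
(Any R1, R2 with R2/(R1+R2) = 0.265 and R1‖R2 ≤ 29.9 kΩ will meet the spec.)

R_th ≤ 29.9 kΩ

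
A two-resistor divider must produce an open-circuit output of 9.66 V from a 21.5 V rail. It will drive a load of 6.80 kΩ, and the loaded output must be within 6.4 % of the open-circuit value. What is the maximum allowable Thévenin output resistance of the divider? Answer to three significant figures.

R_th ≤ 465 Ω

Loading drop = R_th/(R_th + R_L) ≤ 0.0640, so R_th ≤ R_L · ε/(1−ε) = 6.80 kΩ × 0.0640/0.9360 = 465 Ω.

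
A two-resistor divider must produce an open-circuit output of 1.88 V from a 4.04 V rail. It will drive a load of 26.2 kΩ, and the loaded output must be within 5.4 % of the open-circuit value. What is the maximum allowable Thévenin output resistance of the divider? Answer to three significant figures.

Loading drop = R_th/(R_th + R_L) ≤ 0.0540, so R_th ≤ R_L · ε/(1−ε) = 26.2 kΩ × 0.0540/0.9460 = 1.50 kΩ.

R_th ≤ 1.50 kΩ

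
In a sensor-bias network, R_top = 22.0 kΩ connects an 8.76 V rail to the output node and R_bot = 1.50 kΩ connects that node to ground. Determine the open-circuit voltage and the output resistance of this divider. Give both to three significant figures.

V_th = 0.559 V, R_th = 1.40 kΩ

V_th is the open-circuit tap voltage: 8.76 × 1.50/(22.0 + 1.50) = 0.559 V.
With the supply zeroed, R_top and R_bot appear in parallel from the tap: R_th = R_top‖R_bot = (22.0 × 1.50)/23.50 = 1.40 kΩ.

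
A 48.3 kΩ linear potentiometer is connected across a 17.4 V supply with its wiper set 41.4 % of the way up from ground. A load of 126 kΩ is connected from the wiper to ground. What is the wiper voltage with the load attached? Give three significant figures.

The wiper splits the pot into (1−α)R = 28.30 kΩ above and αR = 20.00 kΩ below.
Lower section ‖ load = 17.26 kΩ.
V_wiper = 17.4 × 17.26/(28.30 + 17.26) = 6.59 V.

V ≈ 6.59 V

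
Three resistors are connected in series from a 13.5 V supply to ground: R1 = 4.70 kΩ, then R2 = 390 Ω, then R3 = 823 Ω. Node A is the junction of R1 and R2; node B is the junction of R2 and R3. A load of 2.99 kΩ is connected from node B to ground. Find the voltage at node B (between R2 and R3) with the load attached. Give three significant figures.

V ≈ 1.52 V

At node B, R3 is in parallel with the load: R3‖R_L = 645.4 Ω.
Below node A the resistance is R2 + (R3‖R_L) = 1035 Ω, so V_A = 13.5 × 1035/5735 = 2.437 V.
Then V_B = V_A × (R3‖R_L)/(R2 + R3‖R_L) = 2.437 × 645.4/1035 = 1.52 V.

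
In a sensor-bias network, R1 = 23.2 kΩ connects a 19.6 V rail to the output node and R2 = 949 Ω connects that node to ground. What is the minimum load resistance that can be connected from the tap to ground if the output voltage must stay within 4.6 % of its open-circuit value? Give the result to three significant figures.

Output resistance R_th = R1‖R2 = (23200 × 949)/24150 = 911.7 Ω.
The fractional drop is R_th/(R_th + R_L); requiring this ≤ 0.0460 gives R_L ≥ R_th(1/0.0460 − 1) = 911.7 × 20.74 = 18.9 kΩ.

R_L(min) ≈ 18.9 kΩ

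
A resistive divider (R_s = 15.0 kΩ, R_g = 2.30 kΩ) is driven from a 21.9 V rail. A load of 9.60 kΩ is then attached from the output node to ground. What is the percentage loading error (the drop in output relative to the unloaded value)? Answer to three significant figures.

Unloaded V = 21.9 × 2.30/17.30 = 2.912 V.
Loaded: R_g‖R_L = 1.855 kΩ, giving V = 21.9 × 1.855/16.86 = 2.411 V.
Drop = (2.912 − 2.411) / 2.912 = 17.2 %.

17.2 %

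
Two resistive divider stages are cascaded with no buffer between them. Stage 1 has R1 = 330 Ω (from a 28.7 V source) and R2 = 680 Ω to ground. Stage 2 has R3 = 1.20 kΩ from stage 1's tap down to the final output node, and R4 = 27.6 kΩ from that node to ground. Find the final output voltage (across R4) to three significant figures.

Stage 2 presents R3+R4 = 28800 Ω as a load on stage 1's tap.
Stage 1's lower leg becomes R2‖(R3+R4) = 664.3 Ω, so V_mid = 28.7 × 664.3/994.3 = 19.17 V.
Stage 2 is itself unloaded: V_out = V_mid × R4/(R3+R4) = 19.17 × 27600/28800 = 18.4 V.

V_out ≈ 18.4 V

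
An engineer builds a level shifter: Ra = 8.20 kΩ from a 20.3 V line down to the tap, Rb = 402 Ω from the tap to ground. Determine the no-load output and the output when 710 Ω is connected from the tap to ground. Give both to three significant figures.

Open-circuit: V = 20.3 × 402/(8200 + 402) = 0.949 V.
With the load, Rb becomes Rb‖R_L = 256.7 Ω, so V = 20.3 × 256.7/8457 = 0.616 V.

Unloaded: 0.949 V; loaded: 0.616 V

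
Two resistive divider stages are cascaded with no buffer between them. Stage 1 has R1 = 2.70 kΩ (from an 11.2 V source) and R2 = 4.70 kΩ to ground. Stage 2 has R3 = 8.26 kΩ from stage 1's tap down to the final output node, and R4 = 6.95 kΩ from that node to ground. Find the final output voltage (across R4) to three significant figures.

Stage 2 presents R3+R4 = 15.21 kΩ as a load on stage 1's tap.
Stage 1's lower leg becomes R2‖(R3+R4) = 3.591 kΩ, so V_mid = 11.2 × 3.591/6.291 = 6.393 V.
Stage 2 is itself unloaded: V_out = V_mid × R4/(R3+R4) = 6.393 × 6.95/15.21 = 2.92 V.

V_out ≈ 2.92 V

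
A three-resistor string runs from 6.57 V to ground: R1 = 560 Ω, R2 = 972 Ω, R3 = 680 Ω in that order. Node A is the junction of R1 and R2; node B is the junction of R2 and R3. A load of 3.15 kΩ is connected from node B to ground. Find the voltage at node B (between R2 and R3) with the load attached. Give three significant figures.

V ≈ 1.76 V

At node B, R3 is in parallel with the load: R3‖R_L = 559.3 Ω.
Below node A the resistance is R2 + (R3‖R_L) = 1531 Ω, so V_A = 6.57 × 1531/2091 = 4.811 V.
Then V_B = V_A × (R3‖R_L)/(R2 + R3‖R_L) = 4.811 × 559.3/1531 = 1.76 V.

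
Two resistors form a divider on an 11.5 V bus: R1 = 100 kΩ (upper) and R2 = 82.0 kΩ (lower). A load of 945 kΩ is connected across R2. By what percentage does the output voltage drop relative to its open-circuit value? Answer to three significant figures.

The divider's output (Thévenin) resistance is R1‖R2 = 45.05 kΩ.
Fractional drop under load = R_th/(R_th + R_L) = 45.05 / (45.05 + 945) = 0.04551.
So the output falls by 4.55 %.

4.55 %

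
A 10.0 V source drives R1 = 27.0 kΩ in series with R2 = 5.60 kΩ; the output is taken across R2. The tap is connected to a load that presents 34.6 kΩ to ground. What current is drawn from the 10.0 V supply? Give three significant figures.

R2‖R_L = 4.820 kΩ, so the source sees R1 + R2‖R_L = 31.82 kΩ.
I = 10.0 V / 31.82 kΩ = 0.314 mA.

I ≈ 0.314 mA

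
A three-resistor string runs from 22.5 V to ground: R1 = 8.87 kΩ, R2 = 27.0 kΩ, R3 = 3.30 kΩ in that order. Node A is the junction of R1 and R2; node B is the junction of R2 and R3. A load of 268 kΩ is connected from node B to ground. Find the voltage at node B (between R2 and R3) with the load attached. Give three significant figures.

At node B, R3 is in parallel with the load: R3‖R_L = 3.260 kΩ.
Below node A the resistance is R2 + (R3‖R_L) = 30.26 kΩ, so V_A = 22.5 × 30.26/39.13 = 17.40 V.
Then V_B = V_A × (R3‖R_L)/(R2 + R3‖R_L) = 17.40 × 3.260/30.26 = 1.87 V.

V ≈ 1.87 V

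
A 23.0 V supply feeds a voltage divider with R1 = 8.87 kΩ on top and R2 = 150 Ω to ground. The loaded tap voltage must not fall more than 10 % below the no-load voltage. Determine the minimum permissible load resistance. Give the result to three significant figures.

Output resistance R_th = R1‖R2 = (8870 × 150)/9020 = 147.5 Ω.
The fractional drop is R_th/(R_th + R_L); requiring this ≤ 0.100 gives R_L ≥ R_th(1/0.100 − 1) = 147.5 × 9.000 = 1.33 kΩ.

R_L(min) ≈ 1.33 kΩ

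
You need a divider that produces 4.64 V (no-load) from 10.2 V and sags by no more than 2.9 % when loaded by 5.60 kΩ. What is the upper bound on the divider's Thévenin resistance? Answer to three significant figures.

R_th ≤ 167 Ω

Loading drop = R_th/(R_th + R_L) ≤ 0.0290, so R_th ≤ R_L · ε/(1−ε) = 5.60 kΩ × 0.0290/0.9710 = 167 Ω.
(Any R1, R2 with R2/(R1+R2) = 0.455 and R1‖R2 ≤ 167 Ω will meet the spec.)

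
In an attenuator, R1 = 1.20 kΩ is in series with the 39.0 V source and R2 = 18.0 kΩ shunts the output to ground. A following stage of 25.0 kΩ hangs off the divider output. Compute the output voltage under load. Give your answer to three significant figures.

The load sits in parallel with R2: R2‖R_L = (18.0 × 25.0) / (18.0 + 25.0) = 10.47 kΩ.
V_out = 39.0 × 10.47 / (1.20 + 10.47) = 39.0 × 10.47/11.67 = 35.0 V.

V_out ≈ 35.0 V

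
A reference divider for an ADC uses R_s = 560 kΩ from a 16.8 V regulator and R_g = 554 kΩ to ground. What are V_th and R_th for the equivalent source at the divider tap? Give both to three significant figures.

V_th is the open-circuit tap voltage: 16.8 × 554/(560 + 554) = 8.35 V.
With the supply zeroed, R_s and R_g appear in parallel from the tap: R_th = R_s‖R_g = (560 × 554)/1114 = 278 kΩ.

V_th = 8.35 V, R_th = 278 kΩ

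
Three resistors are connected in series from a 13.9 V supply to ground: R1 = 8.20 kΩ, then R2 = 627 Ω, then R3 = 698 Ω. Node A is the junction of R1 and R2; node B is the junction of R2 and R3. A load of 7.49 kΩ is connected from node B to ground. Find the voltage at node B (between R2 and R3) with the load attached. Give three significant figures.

V ≈ 0.938 V

At node B, R3 is in parallel with the load: R3‖R_L = 638.5 Ω.
Below node A the resistance is R2 + (R3‖R_L) = 1265 Ω, so V_A = 13.9 × 1265/9465 = 1.858 V.
Then V_B = V_A × (R3‖R_L)/(R2 + R3‖R_L) = 1.858 × 638.5/1265 = 0.938 V.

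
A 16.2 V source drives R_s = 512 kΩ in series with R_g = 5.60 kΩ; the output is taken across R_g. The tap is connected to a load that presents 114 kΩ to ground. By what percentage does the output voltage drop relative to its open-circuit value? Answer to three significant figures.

The divider's output (Thévenin) resistance is R_s‖R_g = 5.539 kΩ.
Fractional drop under load = R_th/(R_th + R_L) = 5.539 / (5.539 + 114) = 0.04634.
So the output falls by 4.63 %.

4.63 %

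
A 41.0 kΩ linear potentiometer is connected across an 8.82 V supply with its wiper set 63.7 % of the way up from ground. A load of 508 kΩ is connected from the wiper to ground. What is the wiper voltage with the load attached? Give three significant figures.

The wiper splits the pot into (1−α)R = 14.88 kΩ above and αR = 26.12 kΩ below.
Lower section ‖ load = 24.84 kΩ.
V_wiper = 8.82 × 24.84/(14.88 + 24.84) = 5.52 V.

V ≈ 5.52 V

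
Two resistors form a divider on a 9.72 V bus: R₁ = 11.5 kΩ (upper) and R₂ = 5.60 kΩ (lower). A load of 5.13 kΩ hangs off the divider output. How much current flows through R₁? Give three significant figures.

I ≈ 0.686 mA

R₂‖R_L = 2.677 kΩ, so the source sees R₁ + R₂‖R_L = 14.18 kΩ.
I = 9.72 V / 14.18 kΩ = 0.686 mA.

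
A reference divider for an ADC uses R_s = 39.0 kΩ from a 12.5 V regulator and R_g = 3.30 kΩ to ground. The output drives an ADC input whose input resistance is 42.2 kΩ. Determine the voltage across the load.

The load sits in parallel with R_g: R_g‖R_L = (3.30 × 42.2) / (3.30 + 42.2) = 3.061 kΩ.
V_out = 12.5 × 3.061 / (39.0 + 3.061) = 12.5 × 3.061/42.06 = 0.910 V.

V_out ≈ 0.910 V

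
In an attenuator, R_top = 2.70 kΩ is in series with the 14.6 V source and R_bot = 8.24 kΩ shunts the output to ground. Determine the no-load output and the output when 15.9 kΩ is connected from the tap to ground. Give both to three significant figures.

Unloaded: 11.0 V; loaded: 9.75 V

Open-circuit: V = 14.6 × 8.24/(2.70 + 8.24) = 11.0 V.
With the load, R_bot becomes R_bot‖R_L = 5.427 kΩ, so V = 14.6 × 5.427/8.127 = 9.75 V.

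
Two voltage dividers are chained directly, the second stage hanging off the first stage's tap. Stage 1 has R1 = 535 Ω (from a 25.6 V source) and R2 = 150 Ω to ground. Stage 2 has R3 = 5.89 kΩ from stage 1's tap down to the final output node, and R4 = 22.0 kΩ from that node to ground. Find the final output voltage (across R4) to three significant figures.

V_out ≈ 4.40 V

Stage 2 presents R3+R4 = 27890 Ω as a load on stage 1's tap.
Stage 1's lower leg becomes R2‖(R3+R4) = 149.2 Ω, so V_mid = 25.6 × 149.2/684.2 = 5.582 V.
Stage 2 is itself unloaded: V_out = V_mid × R4/(R3+R4) = 5.582 × 22000/27890 = 4.40 V.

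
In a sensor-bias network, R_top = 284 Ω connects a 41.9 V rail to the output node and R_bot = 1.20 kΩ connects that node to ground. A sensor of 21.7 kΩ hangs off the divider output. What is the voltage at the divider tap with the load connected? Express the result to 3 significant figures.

V_out ≈ 33.5 V

The load sits in parallel with R_bot: R_bot‖R_L = (1200 × 21700) / (1200 + 21700) = 1137 Ω.
V_out = 41.9 × 1137 / (284 + 1137) = 41.9 × 1137/1421 = 33.5 V.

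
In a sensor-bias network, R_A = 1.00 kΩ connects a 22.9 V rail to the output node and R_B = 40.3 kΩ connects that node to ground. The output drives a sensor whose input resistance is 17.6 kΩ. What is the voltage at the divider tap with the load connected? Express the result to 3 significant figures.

V_out ≈ 21.2 V

The load sits in parallel with R_B: R_B‖R_L = (40.3 × 17.6) / (40.3 + 17.6) = 12.25 kΩ.
V_out = 22.9 × 12.25 / (1.00 + 12.25) = 22.9 × 12.25/13.25 = 21.2 V.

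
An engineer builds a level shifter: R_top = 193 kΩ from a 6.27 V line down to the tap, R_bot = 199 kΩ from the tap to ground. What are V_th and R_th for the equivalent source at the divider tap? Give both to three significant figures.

V_th = 3.18 V, R_th = 98.0 kΩ

V_th is the open-circuit tap voltage: 6.27 × 199/(193 + 199) = 3.18 V.
With the supply zeroed, R_top and R_bot appear in parallel from the tap: R_th = R_top‖R_bot = (193 × 199)/392.0 = 98.0 kΩ.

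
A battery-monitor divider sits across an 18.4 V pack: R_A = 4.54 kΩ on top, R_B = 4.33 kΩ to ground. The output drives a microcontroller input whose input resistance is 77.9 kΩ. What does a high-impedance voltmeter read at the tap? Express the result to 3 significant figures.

The load sits in parallel with R_B: R_B‖R_L = (4.33 × 77.9) / (4.33 + 77.9) = 4.102 kΩ.
V_out = 18.4 × 4.102 / (4.54 + 4.102) = 18.4 × 4.102/8.642 = 8.73 V.

V_out ≈ 8.73 V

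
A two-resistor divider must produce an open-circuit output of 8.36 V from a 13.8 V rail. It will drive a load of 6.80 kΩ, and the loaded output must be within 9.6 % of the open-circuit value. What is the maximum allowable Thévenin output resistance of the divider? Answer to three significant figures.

Loading drop = R_th/(R_th + R_L) ≤ 0.0960, so R_th ≤ R_L · ε/(1−ε) = 6.80 kΩ × 0.0960/0.9040 = 722 Ω.

R_th ≤ 722 Ω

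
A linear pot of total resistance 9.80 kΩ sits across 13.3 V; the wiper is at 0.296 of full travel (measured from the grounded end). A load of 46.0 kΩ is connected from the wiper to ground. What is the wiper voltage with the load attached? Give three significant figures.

V ≈ 3.77 V

The wiper splits the pot into (1−α)R = 6.899 kΩ above and αR = 2.901 kΩ below.
Lower section ‖ load = 2.729 kΩ.
V_wiper = 13.3 × 2.729/(6.899 + 2.729) = 3.77 V.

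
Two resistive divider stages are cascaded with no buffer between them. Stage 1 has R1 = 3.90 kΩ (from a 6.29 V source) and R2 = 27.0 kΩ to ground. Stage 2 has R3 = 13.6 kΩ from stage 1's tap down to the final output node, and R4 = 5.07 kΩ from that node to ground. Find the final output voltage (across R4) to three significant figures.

V_out ≈ 1.26 V

Stage 2 presents R3+R4 = 18.67 kΩ as a load on stage 1's tap.
Stage 1's lower leg becomes R2‖(R3+R4) = 11.04 kΩ, so V_mid = 6.29 × 11.04/14.94 = 4.648 V.
Stage 2 is itself unloaded: V_out = V_mid × R4/(R3+R4) = 4.648 × 5.07/18.67 = 1.26 V.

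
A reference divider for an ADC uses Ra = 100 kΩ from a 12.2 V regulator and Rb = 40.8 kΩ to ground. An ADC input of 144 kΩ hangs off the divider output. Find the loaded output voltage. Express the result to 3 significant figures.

The load sits in parallel with Rb: Rb‖R_L = (40.8 × 144) / (40.8 + 144) = 31.79 kΩ.
V_out = 12.2 × 31.79 / (100 + 31.79) = 12.2 × 31.79/131.8 = 2.94 V.

V_out ≈ 2.94 V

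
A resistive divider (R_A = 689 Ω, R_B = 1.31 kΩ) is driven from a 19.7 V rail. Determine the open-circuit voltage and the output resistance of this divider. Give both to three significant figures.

V_th = 12.9 V, R_th = 452 Ω

V_th is the open-circuit tap voltage: 19.7 × 1310/(689 + 1310) = 12.9 V.
With the supply zeroed, R_A and R_B appear in parallel from the tap: R_th = R_A‖R_B = (689 × 1310)/1999 = 452 Ω.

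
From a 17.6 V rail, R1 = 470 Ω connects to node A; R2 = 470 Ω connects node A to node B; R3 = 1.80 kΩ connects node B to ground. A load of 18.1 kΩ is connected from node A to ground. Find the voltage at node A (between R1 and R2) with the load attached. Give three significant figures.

Below node A the series string R2+R3 = 2270 Ω sits in parallel with the 18100 Ω load: 2017 Ω.
V_A = 17.6 × 2017/(470 + 2017) = 14.3 V.

V ≈ 14.3 V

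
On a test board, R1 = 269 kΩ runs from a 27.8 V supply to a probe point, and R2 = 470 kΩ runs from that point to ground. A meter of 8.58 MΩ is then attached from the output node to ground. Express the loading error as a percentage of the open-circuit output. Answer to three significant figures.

1.95 %

The divider's output (Thévenin) resistance is R1‖R2 = 171.1 kΩ.
Fractional drop under load = R_th/(R_th + R_L) = 171.1 / (171.1 + 8580) = 0.01955.
So the output falls by 1.95 %.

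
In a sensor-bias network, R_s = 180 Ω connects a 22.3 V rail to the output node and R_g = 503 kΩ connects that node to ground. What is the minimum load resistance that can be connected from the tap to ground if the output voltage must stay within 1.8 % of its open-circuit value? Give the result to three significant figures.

R_L(min) ≈ 9.82 kΩ

Output resistance R_th = R_s‖R_g = (180 × 503000)/503200 = 179.9 Ω.
The fractional drop is R_th/(R_th + R_L); requiring this ≤ 0.0180 gives R_L ≥ R_th(1/0.0180 − 1) = 179.9 × 54.56 = 9.82 kΩ.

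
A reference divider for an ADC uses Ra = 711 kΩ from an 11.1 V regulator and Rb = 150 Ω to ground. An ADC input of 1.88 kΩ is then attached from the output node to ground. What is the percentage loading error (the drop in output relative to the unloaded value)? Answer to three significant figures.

7.39 %

The divider's output (Thévenin) resistance is Ra‖Rb = 150.0 Ω.
Fractional drop under load = R_th/(R_th + R_L) = 150.0 / (150.0 + 1880) = 0.07388.
So the output falls by 7.39 %.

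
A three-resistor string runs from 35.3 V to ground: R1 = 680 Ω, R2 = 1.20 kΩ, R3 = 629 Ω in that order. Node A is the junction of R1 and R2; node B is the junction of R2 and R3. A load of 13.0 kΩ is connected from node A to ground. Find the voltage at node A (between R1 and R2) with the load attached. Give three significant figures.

Below node A the series string R2+R3 = 1829 Ω sits in parallel with the 13000 Ω load: 1603 Ω.
V_A = 35.3 × 1603/(680 + 1603) = 24.8 V.

V ≈ 24.8 V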